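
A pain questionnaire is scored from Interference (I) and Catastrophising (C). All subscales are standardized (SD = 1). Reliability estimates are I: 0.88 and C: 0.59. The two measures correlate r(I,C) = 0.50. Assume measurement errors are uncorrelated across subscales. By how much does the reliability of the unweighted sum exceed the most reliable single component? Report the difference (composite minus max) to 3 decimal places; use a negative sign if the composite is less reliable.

Var(sum) = 2 + 1 = 3; true-score variance = 1.47 + 1 = 2.47; composite reliability = 0.8233.
Max component reliability = 0.8800.
Difference = 0.8233 − 0.8800 = -0.057.

-0.057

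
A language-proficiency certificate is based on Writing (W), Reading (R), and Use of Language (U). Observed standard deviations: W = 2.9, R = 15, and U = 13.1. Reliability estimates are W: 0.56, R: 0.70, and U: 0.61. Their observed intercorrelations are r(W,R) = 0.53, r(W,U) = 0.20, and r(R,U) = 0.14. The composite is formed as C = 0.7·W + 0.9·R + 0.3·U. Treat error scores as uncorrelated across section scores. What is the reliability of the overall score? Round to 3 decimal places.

0.749

Var(C) = 0.7²·2.9² + 0.9²·15² + 0.3²·13.1² + 2·[0.63·2.9·15·0.53 + 0.21·2.9·13.1·0.20 + 0.27·15·13.1·0.14] = 201.816 + 47.0959 = 248.912.
With uncorrelated errors the cross-covariances are all true-score covariance, so they carry over unchanged; only the diagonal terms shrink to ρᵢσᵢ².
True-score variance = [0.7²·2.9²·0.56 + 0.9²·15²·0.70 + 0.3²·13.1²·0.61] + 47.0959 = 139.304 + 47.0959 = 186.4.
Reliability = 186.4 / 248.912 = 0.749.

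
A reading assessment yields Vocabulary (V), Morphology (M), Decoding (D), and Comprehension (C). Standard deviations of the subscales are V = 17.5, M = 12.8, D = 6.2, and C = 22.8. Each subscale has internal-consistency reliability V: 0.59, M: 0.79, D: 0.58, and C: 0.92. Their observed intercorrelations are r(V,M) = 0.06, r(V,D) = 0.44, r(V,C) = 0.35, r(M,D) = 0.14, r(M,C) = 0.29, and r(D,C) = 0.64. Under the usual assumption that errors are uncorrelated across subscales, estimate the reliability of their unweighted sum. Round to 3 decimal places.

Var(V+M+D+C) = 17.5² + 12.8² + 6.2² + 22.8² + 2·[17.5·12.8·0.06 + 17.5·6.2·0.44 + 17.5·22.8·0.35 + 12.8·6.2·0.14 + 12.8·22.8·0.29 + 6.2·22.8·0.64] = 1028.37 + 774.089 = 1802.46.
Because errors are independent across components, Cov(Tᵢ,Tⱼ) = Cov(Xᵢ,Xⱼ); the off-diagonal part of the true-score variance is the same as above.
True-score variance = [17.5²·0.59 + 12.8²·0.79 + 6.2²·0.58 + 22.8²·0.92] + 774.089 = 810.669 + 774.089 = 1584.76.
Reliability = 1584.76 / 1802.46 = 0.879.

0.879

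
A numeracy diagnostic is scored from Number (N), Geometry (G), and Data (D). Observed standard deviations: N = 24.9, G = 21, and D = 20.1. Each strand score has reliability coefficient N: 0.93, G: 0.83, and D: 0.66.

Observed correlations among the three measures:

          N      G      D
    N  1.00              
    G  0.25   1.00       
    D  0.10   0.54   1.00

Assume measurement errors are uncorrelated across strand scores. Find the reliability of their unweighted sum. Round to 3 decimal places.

Var(N+G+D) = 24.9² + 21² + 20.1² + 2·[24.9·21·0.25 + 24.9·20.1·0.10 + 21·20.1·0.54] = 1465.02 + 817.416 = 2282.44.
Under uncorrelated errors the observed covariances equal the true-score covariances, so only the own-variance terms attenuate.
True-score variance = [24.9²·0.93 + 21²·0.83 + 20.1²·0.66] + 817.416 = 1209.29 + 817.416 = 2026.7.
Reliability = 2026.7 / 2282.44 = 0.888.

0.888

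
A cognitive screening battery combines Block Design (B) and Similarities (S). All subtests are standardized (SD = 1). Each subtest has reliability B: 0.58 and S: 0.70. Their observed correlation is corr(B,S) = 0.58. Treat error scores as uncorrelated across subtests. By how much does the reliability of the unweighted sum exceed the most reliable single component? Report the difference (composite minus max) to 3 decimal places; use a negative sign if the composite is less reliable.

0.072

Var(sum) = 2 + 1.16 = 3.16; true-score variance = 1.28 + 1.16 = 2.44; composite reliability = 0.7722.
Max component reliability = 0.7000.
Difference = 0.7722 − 0.7000 = 0.072.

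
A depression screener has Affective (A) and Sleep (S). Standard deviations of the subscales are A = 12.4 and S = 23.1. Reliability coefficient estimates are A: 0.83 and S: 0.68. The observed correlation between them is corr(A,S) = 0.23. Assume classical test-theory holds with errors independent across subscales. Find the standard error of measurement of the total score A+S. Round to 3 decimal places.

14.032

Var(total) = 687.37 + 131.762 = 819.132.
True-score variance = 490.476 + 131.762 = 622.238, so reliability = 0.7596.
Error variance = 819.132 − 622.238 = 196.894; SEM = √196.894 = 14.032.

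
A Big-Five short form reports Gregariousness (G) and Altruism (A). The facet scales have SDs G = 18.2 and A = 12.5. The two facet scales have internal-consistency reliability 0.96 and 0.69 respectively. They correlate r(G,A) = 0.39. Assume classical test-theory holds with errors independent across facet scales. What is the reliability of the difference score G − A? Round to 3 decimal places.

Var(G−A) = 18.2² + 12.5² − 2·18.2·12.5·0.39 = 487.49 − 177.45 = 310.04.
Under uncorrelated errors the observed covariances equal the true-score covariances, so only the own-variance terms attenuate.
True-score variance = [18.2²·0.96 + 12.5²·0.69] − 177.45 = 425.803 − 177.45 = 248.353.
Reliability = 248.353 / 310.04 = 0.801.

0.801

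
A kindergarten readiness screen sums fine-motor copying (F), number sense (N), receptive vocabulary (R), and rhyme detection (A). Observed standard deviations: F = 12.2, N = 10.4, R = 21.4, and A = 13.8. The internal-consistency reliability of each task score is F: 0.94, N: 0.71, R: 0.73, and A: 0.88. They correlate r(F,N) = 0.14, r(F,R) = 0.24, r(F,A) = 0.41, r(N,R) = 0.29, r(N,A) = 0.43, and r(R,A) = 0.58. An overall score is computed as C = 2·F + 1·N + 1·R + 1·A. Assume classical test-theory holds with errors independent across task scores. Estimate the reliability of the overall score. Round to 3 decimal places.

0.916

Var(C) = 2²·12.2² + 10.4² + 21.4² + 13.8² + 2·[2·12.2·10.4·0.14 + 2·12.2·21.4·0.24 + 2·12.2·13.8·0.41 + 10.4·21.4·0.29 + 10.4·13.8·0.43 + 21.4·13.8·0.58] = 1351.92 + 1192.88 = 2544.8.
Because errors are independent across components, Cov(Tᵢ,Tⱼ) = Cov(Xᵢ,Xⱼ); the off-diagonal part of the true-score variance is the same as above.
True-score variance = [2²·12.2²·0.94 + 10.4²·0.71 + 21.4²·0.73 + 13.8²·0.88] + 1192.88 = 1138.33 + 1192.88 = 2331.21.
Reliability = 2331.21 / 2544.8 = 0.916.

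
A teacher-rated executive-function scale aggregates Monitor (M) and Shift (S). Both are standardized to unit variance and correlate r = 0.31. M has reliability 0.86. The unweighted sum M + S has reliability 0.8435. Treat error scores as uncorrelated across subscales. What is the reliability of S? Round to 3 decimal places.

Var(M+S) = 2 + 2·0.31 = 2.620.
True-score variance = ρ_M + ρ_S + 2·0.31, so 0.8435 = (0.86 + ρ_S + 0.62) / 2.620.
ρ_S = 0.8435·2.620 − 0.86 − 0.62 = 0.730.

0.730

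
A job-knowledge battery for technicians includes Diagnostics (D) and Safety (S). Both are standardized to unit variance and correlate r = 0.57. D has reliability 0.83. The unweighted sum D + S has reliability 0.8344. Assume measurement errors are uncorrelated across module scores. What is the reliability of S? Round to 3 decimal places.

Var(D+S) = 2 + 2·0.57 = 3.140.
True-score variance = ρ_D + ρ_S + 2·0.57, so 0.8344 = (0.83 + ρ_S + 1.14) / 3.140.
ρ_S = 0.8344·3.140 − 0.83 − 1.14 = 0.650.

0.650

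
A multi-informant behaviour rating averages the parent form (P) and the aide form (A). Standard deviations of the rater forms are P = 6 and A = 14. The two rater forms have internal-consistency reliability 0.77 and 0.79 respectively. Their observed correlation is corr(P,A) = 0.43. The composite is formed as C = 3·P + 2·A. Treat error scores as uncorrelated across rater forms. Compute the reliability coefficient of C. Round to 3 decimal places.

Var(C) = 3²·6² + 2²·14² + 2·[6·6·14·0.43] = 1108 + 433.44 = 1541.44.
Under uncorrelated errors the observed covariances equal the true-score covariances, so only the own-variance terms attenuate.
True-score variance = [3²·6²·0.77 + 2²·14²·0.79] + 433.44 = 868.84 + 433.44 = 1302.28.
Reliability = 1302.28 / 1541.44 = 0.845.

0.845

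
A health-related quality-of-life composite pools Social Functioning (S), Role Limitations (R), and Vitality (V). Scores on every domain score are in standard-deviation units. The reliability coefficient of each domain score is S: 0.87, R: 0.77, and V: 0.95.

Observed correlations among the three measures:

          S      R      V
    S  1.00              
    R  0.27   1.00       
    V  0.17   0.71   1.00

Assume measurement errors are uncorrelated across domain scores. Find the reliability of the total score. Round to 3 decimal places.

Var(S+R+V) = 3 + 2·[0.27 + 0.17 + 0.71] = 3 + 2.3 = 5.3.
Because errors are independent across components, Cov(Tᵢ,Tⱼ) = Cov(Xᵢ,Xⱼ); the off-diagonal part of the true-score variance is the same as above.
True-score variance = [0.87 + 0.77 + 0.95] + 2.3 = 2.59 + 2.3 = 4.89.
Reliability = 4.89 / 5.3 = 0.923.

0.923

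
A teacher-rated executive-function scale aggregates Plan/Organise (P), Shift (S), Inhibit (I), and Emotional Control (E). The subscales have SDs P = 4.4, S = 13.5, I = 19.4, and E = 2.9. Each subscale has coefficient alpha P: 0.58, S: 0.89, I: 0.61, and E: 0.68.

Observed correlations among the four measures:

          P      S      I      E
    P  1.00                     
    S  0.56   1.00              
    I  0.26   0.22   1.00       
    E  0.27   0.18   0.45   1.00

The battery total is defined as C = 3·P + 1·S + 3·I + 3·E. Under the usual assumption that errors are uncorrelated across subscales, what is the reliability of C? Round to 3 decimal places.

Var(C) = 3²·4.4² + 13.5² + 3²·19.4² + 3²·2.9² + 2·[3·4.4·13.5·0.56 + 9·4.4·19.4·0.26 + 9·4.4·2.9·0.27 + 3·13.5·19.4·0.22 + 3·13.5·2.9·0.18 + 9·19.4·2.9·0.45] = 3819.42 + 1504.78 = 5324.2.
Under uncorrelated errors the observed covariances equal the true-score covariances, so only the own-variance terms attenuate.
True-score variance = [3²·4.4²·0.58 + 13.5²·0.89 + 3²·19.4²·0.61 + 3²·2.9²·0.68] + 1504.78 = 2380.95 + 1504.78 = 3885.73.
Reliability = 3885.73 / 5324.2 = 0.730.

0.730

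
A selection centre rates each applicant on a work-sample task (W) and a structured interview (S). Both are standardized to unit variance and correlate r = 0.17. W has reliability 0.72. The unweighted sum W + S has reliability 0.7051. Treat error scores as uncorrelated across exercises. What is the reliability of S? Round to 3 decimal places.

0.590

Var(W+S) = 2 + 2·0.17 = 2.340.
True-score variance = ρ_W + ρ_S + 2·0.17, so 0.7051 = (0.72 + ρ_S + 0.34) / 2.340.
ρ_S = 0.7051·2.340 − 0.72 − 0.34 = 0.590.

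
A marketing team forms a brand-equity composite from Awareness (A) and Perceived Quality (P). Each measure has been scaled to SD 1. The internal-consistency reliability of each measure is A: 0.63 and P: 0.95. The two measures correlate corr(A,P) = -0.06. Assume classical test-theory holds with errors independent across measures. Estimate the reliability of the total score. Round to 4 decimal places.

0.7766

Var(A+P) = 2 + 2·[(-0.06)] = 2 − 0.12 = 1.88.
Under uncorrelated errors the observed covariances equal the true-score covariances, so only the own-variance terms attenuate.
True-score variance = [0.63 + 0.95] − 0.12 = 1.58 − 0.12 = 1.46.
Reliability = 1.46 / 1.88 = 0.7766.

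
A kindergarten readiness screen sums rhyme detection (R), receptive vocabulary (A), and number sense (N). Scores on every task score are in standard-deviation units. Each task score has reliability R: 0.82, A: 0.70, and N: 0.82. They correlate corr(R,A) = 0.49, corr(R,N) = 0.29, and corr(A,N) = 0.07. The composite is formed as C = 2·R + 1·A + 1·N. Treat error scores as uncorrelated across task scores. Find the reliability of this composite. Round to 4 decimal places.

0.8704

Var(C) = 2² + 1 + 1 + 2·[2·0.49 + 2·0.29 + 0.07] = 6 + 3.26 = 9.26.
Under uncorrelated errors the observed covariances equal the true-score covariances, so only the own-variance terms attenuate.
True-score variance = [2²·0.82 + 0.70 + 0.82] + 3.26 = 4.8 + 3.26 = 8.06.
Reliability = 8.06 / 9.26 = 0.8704.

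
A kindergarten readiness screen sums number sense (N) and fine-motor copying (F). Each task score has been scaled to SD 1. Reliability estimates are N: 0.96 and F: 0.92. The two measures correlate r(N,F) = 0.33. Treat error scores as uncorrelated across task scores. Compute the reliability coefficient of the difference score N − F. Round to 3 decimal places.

Var(N−F) = 1 + 1 − 2·0.33 = 2 − 0.66 = 1.34.
Because errors are independent across components, Cov(Tᵢ,Tⱼ) = Cov(Xᵢ,Xⱼ); the off-diagonal part of the true-score variance is the same as above.
True-score variance = [0.96 + 0.92] − 0.66 = 1.88 − 0.66 = 1.22.
Reliability = 1.22 / 1.34 = 0.910.

0.910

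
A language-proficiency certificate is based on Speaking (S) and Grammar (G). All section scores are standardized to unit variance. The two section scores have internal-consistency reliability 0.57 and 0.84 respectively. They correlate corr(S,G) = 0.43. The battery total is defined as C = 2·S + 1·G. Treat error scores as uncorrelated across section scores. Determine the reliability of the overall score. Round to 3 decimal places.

Var(C) = 2² + 1 + 2·[2·0.43] = 5 + 1.72 = 6.72.
Because errors are independent across components, Cov(Tᵢ,Tⱼ) = Cov(Xᵢ,Xⱼ); the off-diagonal part of the true-score variance is the same as above.
True-score variance = [2²·0.57 + 0.84] + 1.72 = 3.12 + 1.72 = 4.84.
Reliability = 4.84 / 6.72 = 0.720.

0.720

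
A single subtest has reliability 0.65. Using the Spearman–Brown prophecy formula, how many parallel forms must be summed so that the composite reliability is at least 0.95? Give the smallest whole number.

11

k ≥ ρ*(1−ρ₁)/(ρ₁(1−ρ*)) = 0.95·0.35 / (0.65·0.05) = 10.231.
Smallest integer k = 11.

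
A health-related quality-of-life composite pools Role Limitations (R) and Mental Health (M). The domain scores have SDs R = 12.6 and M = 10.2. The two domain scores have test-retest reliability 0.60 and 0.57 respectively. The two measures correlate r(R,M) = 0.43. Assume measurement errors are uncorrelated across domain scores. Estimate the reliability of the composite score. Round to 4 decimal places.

Var(R+M) = 12.6² + 10.2² + 2·[12.6·10.2·0.43] = 262.8 + 110.527 = 373.327.
With uncorrelated errors the cross-covariances are all true-score covariance, so they carry over unchanged; only the diagonal terms shrink to ρᵢσᵢ².
True-score variance = [12.6²·0.60 + 10.2²·0.57] + 110.527 = 154.559 + 110.527 = 265.086.
Reliability = 265.086 / 373.327 = 0.7101.

0.7101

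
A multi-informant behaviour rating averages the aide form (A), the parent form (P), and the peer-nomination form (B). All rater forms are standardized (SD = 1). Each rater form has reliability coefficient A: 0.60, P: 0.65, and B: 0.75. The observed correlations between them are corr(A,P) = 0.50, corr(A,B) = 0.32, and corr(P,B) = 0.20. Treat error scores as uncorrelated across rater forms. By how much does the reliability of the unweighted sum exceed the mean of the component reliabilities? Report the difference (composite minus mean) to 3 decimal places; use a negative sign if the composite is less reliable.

Var(sum) = 3 + 2.04 = 5.04; true-score variance = 2 + 2.04 = 4.04; composite reliability = 0.8016.
Mean component reliability = 0.6667.
Difference = 0.8016 − 0.6667 = 0.135.

0.135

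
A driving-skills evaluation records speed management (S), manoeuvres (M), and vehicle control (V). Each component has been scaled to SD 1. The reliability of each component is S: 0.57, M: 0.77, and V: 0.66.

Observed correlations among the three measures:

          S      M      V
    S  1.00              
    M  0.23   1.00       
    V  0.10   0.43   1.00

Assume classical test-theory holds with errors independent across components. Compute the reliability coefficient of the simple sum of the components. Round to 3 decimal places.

0.779

Var(S+M+V) = 3 + 2·[0.23 + 0.10 + 0.43] = 3 + 1.52 = 4.52.
With uncorrelated errors the cross-covariances are all true-score covariance, so they carry over unchanged; only the diagonal terms shrink to ρᵢσᵢ².
True-score variance = [0.57 + 0.77 + 0.66] + 1.52 = 2 + 1.52 = 3.52.
Reliability = 3.52 / 4.52 = 0.779.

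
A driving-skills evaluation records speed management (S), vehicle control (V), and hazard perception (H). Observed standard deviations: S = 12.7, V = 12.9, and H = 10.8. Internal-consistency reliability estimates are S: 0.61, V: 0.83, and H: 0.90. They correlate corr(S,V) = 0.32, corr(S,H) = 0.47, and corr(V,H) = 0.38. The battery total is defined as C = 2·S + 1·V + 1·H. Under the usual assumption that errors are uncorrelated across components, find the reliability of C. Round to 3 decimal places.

Var(C) = 2²·12.7² + 12.9² + 10.8² + 2·[2·12.7·12.9·0.32 + 2·12.7·10.8·0.47 + 12.9·10.8·0.38] = 928.21 + 573.446 = 1501.66.
Under uncorrelated errors the observed covariances equal the true-score covariances, so only the own-variance terms attenuate.
True-score variance = [2²·12.7²·0.61 + 12.9²·0.83 + 10.8²·0.90] + 573.446 = 636.644 + 573.446 = 1210.09.
Reliability = 1210.09 / 1501.66 = 0.806.

0.806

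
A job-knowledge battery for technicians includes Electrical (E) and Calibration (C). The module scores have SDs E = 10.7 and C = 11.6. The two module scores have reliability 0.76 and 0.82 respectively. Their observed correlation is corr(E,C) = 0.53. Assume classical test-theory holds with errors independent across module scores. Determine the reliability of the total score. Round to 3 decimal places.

Var(E+C) = 10.7² + 11.6² + 2·[10.7·11.6·0.53] = 249.05 + 131.567 = 380.617.
With uncorrelated errors the cross-covariances are all true-score covariance, so they carry over unchanged; only the diagonal terms shrink to ρᵢσᵢ².
True-score variance = [10.7²·0.76 + 11.6²·0.82] + 131.567 = 197.352 + 131.567 = 328.919.
Reliability = 328.919 / 380.617 = 0.864.

0.864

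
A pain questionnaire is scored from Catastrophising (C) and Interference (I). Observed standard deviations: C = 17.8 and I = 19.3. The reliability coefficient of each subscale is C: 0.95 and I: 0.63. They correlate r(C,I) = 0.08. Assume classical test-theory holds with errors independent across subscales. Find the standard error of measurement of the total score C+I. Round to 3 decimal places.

12.396

Var(total) = 689.33 + 54.9664 = 744.296.
True-score variance = 535.667 + 54.9664 = 590.633, so reliability = 0.7935.
Error variance = 744.296 − 590.633 = 153.663; SEM = √153.663 = 12.396.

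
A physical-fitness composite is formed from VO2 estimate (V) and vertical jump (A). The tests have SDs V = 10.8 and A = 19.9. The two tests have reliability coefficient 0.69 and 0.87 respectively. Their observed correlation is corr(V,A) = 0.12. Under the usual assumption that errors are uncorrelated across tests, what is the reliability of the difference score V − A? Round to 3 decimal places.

0.810

Var(V−A) = 10.8² + 19.9² − 2·10.8·19.9·0.12 = 512.65 − 51.5808 = 461.069.
Because errors are independent across components, Cov(Tᵢ,Tⱼ) = Cov(Xᵢ,Xⱼ); the off-diagonal part of the true-score variance is the same as above.
True-score variance = [10.8²·0.69 + 19.9²·0.87] − 51.5808 = 425.01 − 51.5808 = 373.429.
Reliability = 373.429 / 461.069 = 0.810.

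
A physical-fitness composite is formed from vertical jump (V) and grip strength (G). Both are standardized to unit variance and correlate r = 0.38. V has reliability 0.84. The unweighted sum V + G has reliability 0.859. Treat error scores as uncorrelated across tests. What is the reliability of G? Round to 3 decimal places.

0.771

Var(V+G) = 2 + 2·0.38 = 2.760.
True-score variance = ρ_V + ρ_G + 2·0.38, so 0.859 = (0.84 + ρ_G + 0.76) / 2.760.
ρ_G = 0.859·2.760 − 0.84 − 0.76 = 0.771.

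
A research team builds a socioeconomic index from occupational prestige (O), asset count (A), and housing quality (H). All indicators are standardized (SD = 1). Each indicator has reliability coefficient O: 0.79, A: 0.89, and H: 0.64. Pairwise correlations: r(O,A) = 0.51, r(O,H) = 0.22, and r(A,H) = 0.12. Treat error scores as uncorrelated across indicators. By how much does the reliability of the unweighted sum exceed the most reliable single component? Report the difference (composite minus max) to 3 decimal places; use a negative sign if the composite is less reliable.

-0.035

Var(sum) = 3 + 1.7 = 4.7; true-score variance = 2.32 + 1.7 = 4.02; composite reliability = 0.8553.
Max component reliability = 0.8900.
Difference = 0.8553 − 0.8900 = -0.035.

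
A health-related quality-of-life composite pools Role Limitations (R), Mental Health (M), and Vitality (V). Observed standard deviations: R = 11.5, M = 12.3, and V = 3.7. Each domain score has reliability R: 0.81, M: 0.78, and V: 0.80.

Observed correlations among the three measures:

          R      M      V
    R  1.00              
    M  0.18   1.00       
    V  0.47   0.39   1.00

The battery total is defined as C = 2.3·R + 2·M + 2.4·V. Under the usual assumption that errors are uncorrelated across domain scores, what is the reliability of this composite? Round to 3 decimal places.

0.860

Var(C) = 2.3²·11.5² + 2²·12.3² + 2.4²·3.7² + 2·[4.6·11.5·12.3·0.18 + 5.52·11.5·3.7·0.47 + 4.8·12.3·3.7·0.39] = 1383.62 + 625.414 = 2009.03.
Under uncorrelated errors the observed covariances equal the true-score covariances, so only the own-variance terms attenuate.
True-score variance = [2.3²·11.5²·0.81 + 2²·12.3²·0.78 + 2.4²·3.7²·0.80] + 625.414 = 1101.79 + 625.414 = 1727.2.
Reliability = 1727.2 / 2009.03 = 0.860.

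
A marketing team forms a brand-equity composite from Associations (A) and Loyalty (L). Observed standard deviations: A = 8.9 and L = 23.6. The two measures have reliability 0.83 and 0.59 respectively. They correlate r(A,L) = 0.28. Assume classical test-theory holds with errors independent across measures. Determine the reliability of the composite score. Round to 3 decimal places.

Var(A+L) = 8.9² + 23.6² + 2·[8.9·23.6·0.28] = 636.17 + 117.622 = 753.792.
Under uncorrelated errors the observed covariances equal the true-score covariances, so only the own-variance terms attenuate.
True-score variance = [8.9²·0.83 + 23.6²·0.59] + 117.622 = 394.351 + 117.622 = 511.973.
Reliability = 511.973 / 753.792 = 0.679.

0.679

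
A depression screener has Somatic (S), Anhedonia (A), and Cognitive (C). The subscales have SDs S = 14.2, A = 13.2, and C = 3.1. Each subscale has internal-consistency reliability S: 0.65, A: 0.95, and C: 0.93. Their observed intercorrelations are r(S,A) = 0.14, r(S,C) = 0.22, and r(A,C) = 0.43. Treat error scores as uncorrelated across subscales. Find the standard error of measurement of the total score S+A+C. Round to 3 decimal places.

Var(total) = 385.49 + 107.043 = 492.533.
True-score variance = 305.531 + 107.043 = 412.574, so reliability = 0.8377.
Error variance = 492.533 − 412.574 = 79.9587; SEM = √79.9587 = 8.942.

8.942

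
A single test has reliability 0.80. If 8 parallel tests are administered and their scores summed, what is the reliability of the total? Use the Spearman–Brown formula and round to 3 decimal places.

ρ_k = kρ / (1 + (k−1)ρ) = 8·0.80 / (1 + 7·0.80) = 6.400 / 6.600 = 0.970.

0.970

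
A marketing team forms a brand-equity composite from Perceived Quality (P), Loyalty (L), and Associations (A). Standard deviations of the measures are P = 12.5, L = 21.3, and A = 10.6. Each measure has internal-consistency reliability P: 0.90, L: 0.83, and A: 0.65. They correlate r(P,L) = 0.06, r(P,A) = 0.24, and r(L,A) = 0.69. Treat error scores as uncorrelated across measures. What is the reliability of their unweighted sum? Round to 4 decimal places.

0.8831

Var(P+L+A) = 12.5² + 21.3² + 10.6² + 2·[12.5·21.3·0.06 + 12.5·10.6·0.24 + 21.3·10.6·0.69] = 722.3 + 407.126 = 1129.43.
Because errors are independent across components, Cov(Tᵢ,Tⱼ) = Cov(Xᵢ,Xⱼ); the off-diagonal part of the true-score variance is the same as above.
True-score variance = [12.5²·0.90 + 21.3²·0.83 + 10.6²·0.65] + 407.126 = 590.222 + 407.126 = 997.348.
Reliability = 997.348 / 1129.43 = 0.8831.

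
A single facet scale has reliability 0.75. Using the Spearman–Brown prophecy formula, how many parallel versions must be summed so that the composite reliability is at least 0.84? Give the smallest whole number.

2

k ≥ ρ*(1−ρ₁)/(ρ₁(1−ρ*)) = 0.84·0.25 / (0.75·0.16) = 1.750.
Smallest integer k = 2.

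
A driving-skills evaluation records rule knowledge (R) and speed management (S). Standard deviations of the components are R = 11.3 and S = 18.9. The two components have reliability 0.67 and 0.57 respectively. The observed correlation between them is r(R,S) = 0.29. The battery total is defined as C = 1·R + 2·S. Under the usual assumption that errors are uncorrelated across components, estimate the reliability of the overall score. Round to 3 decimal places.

Var(C) = 11.3² + 2²·18.9² + 2·[2·11.3·18.9·0.29] = 1556.53 + 247.741 = 1804.27.
With uncorrelated errors the cross-covariances are all true-score covariance, so they carry over unchanged; only the diagonal terms shrink to ρᵢσᵢ².
True-score variance = [11.3²·0.67 + 2²·18.9²·0.57] + 247.741 = 899.991 + 247.741 = 1147.73.
Reliability = 1147.73 / 1804.27 = 0.636.

0.636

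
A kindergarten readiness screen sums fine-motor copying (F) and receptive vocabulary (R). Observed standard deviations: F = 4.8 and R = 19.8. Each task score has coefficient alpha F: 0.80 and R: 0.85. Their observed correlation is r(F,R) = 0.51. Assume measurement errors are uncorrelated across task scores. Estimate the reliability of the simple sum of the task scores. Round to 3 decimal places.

Var(F+R) = 4.8² + 19.8² + 2·[4.8·19.8·0.51] = 415.08 + 96.9408 = 512.021.
Because errors are independent across components, Cov(Tᵢ,Tⱼ) = Cov(Xᵢ,Xⱼ); the off-diagonal part of the true-score variance is the same as above.
True-score variance = [4.8²·0.80 + 19.8²·0.85] + 96.9408 = 351.666 + 96.9408 = 448.607.
Reliability = 448.607 / 512.021 = 0.876.

0.876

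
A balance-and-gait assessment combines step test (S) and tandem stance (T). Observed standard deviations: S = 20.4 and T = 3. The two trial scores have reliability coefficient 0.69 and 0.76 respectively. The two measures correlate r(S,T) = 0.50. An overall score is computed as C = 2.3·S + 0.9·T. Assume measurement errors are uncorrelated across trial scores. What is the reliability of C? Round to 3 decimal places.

0.707

Var(C) = 2.3²·20.4² + 0.9²·3² + 2·[2.07·20.4·3·0.50] = 2208.78 + 126.684 = 2335.46.
With uncorrelated errors the cross-covariances are all true-score covariance, so they carry over unchanged; only the diagonal terms shrink to ρᵢσᵢ².
True-score variance = [2.3²·20.4²·0.69 + 0.9²·3²·0.76] + 126.684 = 1524.57 + 126.684 = 1651.25.
Reliability = 1651.25 / 2335.46 = 0.707.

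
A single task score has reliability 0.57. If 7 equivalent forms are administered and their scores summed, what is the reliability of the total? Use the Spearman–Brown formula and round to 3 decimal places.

0.903

ρ_k = kρ / (1 + (k−1)ρ) = 7·0.57 / (1 + 6·0.57) = 3.990 / 4.420 = 0.903.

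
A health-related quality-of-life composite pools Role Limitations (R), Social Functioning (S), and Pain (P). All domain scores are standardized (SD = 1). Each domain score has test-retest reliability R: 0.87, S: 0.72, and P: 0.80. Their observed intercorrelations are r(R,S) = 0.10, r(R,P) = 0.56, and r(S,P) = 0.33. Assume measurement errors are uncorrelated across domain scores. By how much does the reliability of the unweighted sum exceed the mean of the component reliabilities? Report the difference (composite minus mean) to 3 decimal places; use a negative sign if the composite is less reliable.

0.081

Var(sum) = 3 + 1.98 = 4.98; true-score variance = 2.39 + 1.98 = 4.37; composite reliability = 0.8775.
Mean component reliability = 0.7967.
Difference = 0.8775 − 0.7967 = 0.081.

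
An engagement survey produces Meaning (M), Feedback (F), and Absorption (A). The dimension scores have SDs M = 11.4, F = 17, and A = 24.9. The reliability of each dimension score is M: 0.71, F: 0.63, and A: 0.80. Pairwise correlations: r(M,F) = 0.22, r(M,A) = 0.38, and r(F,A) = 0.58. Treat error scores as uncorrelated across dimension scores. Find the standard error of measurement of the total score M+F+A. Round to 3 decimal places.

Var(total) = 1038.97 + 792.034 = 1831.
True-score variance = 770.35 + 792.034 = 1562.38, so reliability = 0.8533.
Error variance = 1831 − 1562.38 = 268.62; SEM = √268.62 = 16.390.

16.390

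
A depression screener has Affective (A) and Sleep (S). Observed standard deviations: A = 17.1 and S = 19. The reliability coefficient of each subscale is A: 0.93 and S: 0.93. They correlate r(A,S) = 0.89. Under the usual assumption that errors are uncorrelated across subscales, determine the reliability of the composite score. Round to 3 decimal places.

Var(A+S) = 17.1² + 19² + 2·[17.1·19·0.89] = 653.41 + 578.322 = 1231.73.
Under uncorrelated errors the observed covariances equal the true-score covariances, so only the own-variance terms attenuate.
True-score variance = [17.1²·0.93 + 19²·0.93] + 578.322 = 607.671 + 578.322 = 1185.99.
Reliability = 1185.99 / 1231.73 = 0.963.

0.963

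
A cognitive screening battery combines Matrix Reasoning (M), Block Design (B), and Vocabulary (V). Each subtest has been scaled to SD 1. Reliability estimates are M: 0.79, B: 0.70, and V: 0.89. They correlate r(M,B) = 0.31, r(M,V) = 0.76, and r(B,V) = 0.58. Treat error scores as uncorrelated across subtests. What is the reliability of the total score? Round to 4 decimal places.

Var(M+B+V) = 3 + 2·[0.31 + 0.76 + 0.58] = 3 + 3.3 = 6.3.
Because errors are independent across components, Cov(Tᵢ,Tⱼ) = Cov(Xᵢ,Xⱼ); the off-diagonal part of the true-score variance is the same as above.
True-score variance = [0.79 + 0.70 + 0.89] + 3.3 = 2.38 + 3.3 = 5.68.
Reliability = 5.68 / 6.3 = 0.9016.

0.9016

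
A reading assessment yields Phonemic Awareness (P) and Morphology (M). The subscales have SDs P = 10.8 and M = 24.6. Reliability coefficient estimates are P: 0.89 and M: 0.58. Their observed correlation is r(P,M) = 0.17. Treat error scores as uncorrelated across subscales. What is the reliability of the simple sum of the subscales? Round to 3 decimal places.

Var(P+M) = 10.8² + 24.6² + 2·[10.8·24.6·0.17] = 721.8 + 90.3312 = 812.131.
Under uncorrelated errors the observed covariances equal the true-score covariances, so only the own-variance terms attenuate.
True-score variance = [10.8²·0.89 + 24.6²·0.58] + 90.3312 = 454.802 + 90.3312 = 545.134.
Reliability = 545.134 / 812.131 = 0.671.

0.671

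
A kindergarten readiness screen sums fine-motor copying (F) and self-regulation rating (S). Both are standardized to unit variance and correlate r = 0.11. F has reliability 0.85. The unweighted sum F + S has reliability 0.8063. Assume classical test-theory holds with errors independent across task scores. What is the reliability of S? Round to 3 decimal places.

0.720

Var(F+S) = 2 + 2·0.11 = 2.220.
True-score variance = ρ_F + ρ_S + 2·0.11, so 0.8063 = (0.85 + ρ_S + 0.22) / 2.220.
ρ_S = 0.8063·2.220 − 0.85 − 0.22 = 0.720.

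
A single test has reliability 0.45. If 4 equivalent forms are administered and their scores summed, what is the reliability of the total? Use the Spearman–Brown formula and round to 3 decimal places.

0.766

ρ_k = kρ / (1 + (k−1)ρ) = 4·0.45 / (1 + 3·0.45) = 1.800 / 2.350 = 0.766.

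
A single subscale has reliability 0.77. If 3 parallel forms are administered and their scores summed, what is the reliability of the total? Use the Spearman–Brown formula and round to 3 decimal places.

0.909

ρ_k = kρ / (1 + (k−1)ρ) = 3·0.77 / (1 + 2·0.77) = 2.310 / 2.540 = 0.909.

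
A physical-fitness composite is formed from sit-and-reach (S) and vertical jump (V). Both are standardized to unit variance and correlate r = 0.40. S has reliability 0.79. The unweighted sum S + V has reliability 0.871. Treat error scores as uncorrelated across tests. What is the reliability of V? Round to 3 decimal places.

Var(S+V) = 2 + 2·0.40 = 2.800.
True-score variance = ρ_S + ρ_V + 2·0.40, so 0.871 = (0.79 + ρ_V + 0.80) / 2.800.
ρ_V = 0.871·2.800 − 0.79 − 0.80 = 0.849.

0.849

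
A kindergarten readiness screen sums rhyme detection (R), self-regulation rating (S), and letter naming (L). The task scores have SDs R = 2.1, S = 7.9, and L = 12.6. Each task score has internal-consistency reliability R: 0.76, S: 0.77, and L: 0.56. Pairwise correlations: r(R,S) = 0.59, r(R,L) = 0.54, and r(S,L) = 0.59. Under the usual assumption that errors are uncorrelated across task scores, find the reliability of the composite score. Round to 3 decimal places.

Var(R+S+L) = 2.1² + 7.9² + 12.6² + 2·[2.1·7.9·0.59 + 2.1·12.6·0.54 + 7.9·12.6·0.59] = 225.58 + 165.61 = 391.19.
Under uncorrelated errors the observed covariances equal the true-score covariances, so only the own-variance terms attenuate.
True-score variance = [2.1²·0.76 + 7.9²·0.77 + 12.6²·0.56] + 165.61 = 140.313 + 165.61 = 305.923.
Reliability = 305.923 / 391.19 = 0.782.

0.782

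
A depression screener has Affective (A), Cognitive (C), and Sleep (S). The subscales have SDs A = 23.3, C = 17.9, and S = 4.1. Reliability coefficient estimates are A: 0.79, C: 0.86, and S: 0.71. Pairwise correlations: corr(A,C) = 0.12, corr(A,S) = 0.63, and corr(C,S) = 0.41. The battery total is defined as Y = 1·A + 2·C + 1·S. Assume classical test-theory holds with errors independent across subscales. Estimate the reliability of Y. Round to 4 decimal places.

Var(Y) = 23.3² + 2²·17.9² + 4.1² + 2·[2·23.3·17.9·0.12 + 23.3·4.1·0.63 + 2·17.9·4.1·0.41] = 1841.34 + 440.921 = 2282.26.
Because errors are independent across components, Cov(Tᵢ,Tⱼ) = Cov(Xᵢ,Xⱼ); the off-diagonal part of the true-score variance is the same as above.
True-score variance = [23.3²·0.79 + 2²·17.9²·0.86 + 4.1²·0.71] + 440.921 = 1543.03 + 440.921 = 1983.95.
Reliability = 1983.95 / 2282.26 = 0.8693.

0.8693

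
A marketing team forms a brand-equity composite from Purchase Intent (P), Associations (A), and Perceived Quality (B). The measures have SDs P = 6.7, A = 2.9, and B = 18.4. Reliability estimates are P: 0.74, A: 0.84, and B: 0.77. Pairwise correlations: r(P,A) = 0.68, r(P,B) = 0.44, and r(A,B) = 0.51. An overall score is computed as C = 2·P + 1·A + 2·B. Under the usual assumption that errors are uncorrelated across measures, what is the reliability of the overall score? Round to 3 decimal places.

Var(C) = 2²·6.7² + 2.9² + 2²·18.4² + 2·[2·6.7·2.9·0.68 + 4·6.7·18.4·0.44 + 2·2.9·18.4·0.51] = 1542.21 + 595.65 = 2137.86.
Because errors are independent across components, Cov(Tᵢ,Tⱼ) = Cov(Xᵢ,Xⱼ); the off-diagonal part of the true-score variance is the same as above.
True-score variance = [2²·6.7²·0.74 + 2.9²·0.84 + 2²·18.4²·0.77] + 595.65 = 1182.7 + 595.65 = 1778.35.
Reliability = 1778.35 / 2137.86 = 0.832.

0.832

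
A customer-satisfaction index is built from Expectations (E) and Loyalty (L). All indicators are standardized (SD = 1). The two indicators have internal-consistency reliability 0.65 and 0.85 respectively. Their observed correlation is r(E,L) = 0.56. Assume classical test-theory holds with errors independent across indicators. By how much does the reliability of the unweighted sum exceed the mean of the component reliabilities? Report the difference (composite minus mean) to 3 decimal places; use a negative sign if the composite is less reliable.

0.090

Var(sum) = 2 + 1.12 = 3.12; true-score variance = 1.5 + 1.12 = 2.62; composite reliability = 0.8397.
Mean component reliability = 0.7500.
Difference = 0.8397 − 0.7500 = 0.090.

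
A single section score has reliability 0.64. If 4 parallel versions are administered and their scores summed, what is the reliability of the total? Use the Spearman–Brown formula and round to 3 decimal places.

ρ_k = kρ / (1 + (k−1)ρ) = 4·0.64 / (1 + 3·0.64) = 2.560 / 2.920 = 0.877.

0.877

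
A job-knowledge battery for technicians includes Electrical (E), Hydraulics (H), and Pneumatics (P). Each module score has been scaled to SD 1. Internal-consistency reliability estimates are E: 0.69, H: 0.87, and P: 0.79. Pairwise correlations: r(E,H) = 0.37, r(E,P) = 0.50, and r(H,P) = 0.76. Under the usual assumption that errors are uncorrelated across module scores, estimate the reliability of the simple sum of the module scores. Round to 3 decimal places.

0.896

Var(E+H+P) = 3 + 2·[0.37 + 0.50 + 0.76] = 3 + 3.26 = 6.26.
Because errors are independent across components, Cov(Tᵢ,Tⱼ) = Cov(Xᵢ,Xⱼ); the off-diagonal part of the true-score variance is the same as above.
True-score variance = [0.69 + 0.87 + 0.79] + 3.26 = 2.35 + 3.26 = 5.61.
Reliability = 5.61 / 6.26 = 0.896.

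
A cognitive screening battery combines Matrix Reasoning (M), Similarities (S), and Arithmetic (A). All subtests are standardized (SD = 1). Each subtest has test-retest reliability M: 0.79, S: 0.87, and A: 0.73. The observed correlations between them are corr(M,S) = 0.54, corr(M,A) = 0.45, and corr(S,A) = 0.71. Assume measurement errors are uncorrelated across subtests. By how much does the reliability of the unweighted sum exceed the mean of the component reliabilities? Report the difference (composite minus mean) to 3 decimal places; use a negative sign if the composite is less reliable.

0.108

Var(sum) = 3 + 3.4 = 6.4; true-score variance = 2.39 + 3.4 = 5.79; composite reliability = 0.9047.
Mean component reliability = 0.7967.
Difference = 0.9047 − 0.7967 = 0.108.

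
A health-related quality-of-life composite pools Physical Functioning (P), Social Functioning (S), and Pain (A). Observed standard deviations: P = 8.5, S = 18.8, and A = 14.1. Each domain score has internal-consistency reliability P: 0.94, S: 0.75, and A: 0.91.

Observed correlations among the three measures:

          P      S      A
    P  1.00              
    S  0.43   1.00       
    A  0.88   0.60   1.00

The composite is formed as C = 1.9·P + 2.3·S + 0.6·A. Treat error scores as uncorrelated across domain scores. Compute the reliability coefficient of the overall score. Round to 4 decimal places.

0.8594

Var(C) = 1.9²·8.5² + 2.3²·18.8² + 0.6²·14.1² + 2·[4.37·8.5·18.8·0.43 + 1.14·8.5·14.1·0.88 + 1.38·18.8·14.1·0.60] = 2202.09 + 1280 = 3482.09.
Because errors are independent across components, Cov(Tᵢ,Tⱼ) = Cov(Xᵢ,Xⱼ); the off-diagonal part of the true-score variance is the same as above.
True-score variance = [1.9²·8.5²·0.94 + 2.3²·18.8²·0.75 + 0.6²·14.1²·0.91] + 1280 = 1712.58 + 1280 = 2992.58.
Reliability = 2992.58 / 3482.09 = 0.8594.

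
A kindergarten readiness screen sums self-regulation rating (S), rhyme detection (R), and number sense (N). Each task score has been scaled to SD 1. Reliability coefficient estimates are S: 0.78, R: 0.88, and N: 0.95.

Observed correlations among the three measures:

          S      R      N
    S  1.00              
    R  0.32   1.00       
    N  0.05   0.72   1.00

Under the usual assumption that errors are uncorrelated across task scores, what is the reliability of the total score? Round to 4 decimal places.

Var(S+R+N) = 3 + 2·[0.32 + 0.05 + 0.72] = 3 + 2.18 = 5.18.
With uncorrelated errors the cross-covariances are all true-score covariance, so they carry over unchanged; only the diagonal terms shrink to ρᵢσᵢ².
True-score variance = [0.78 + 0.88 + 0.95] + 2.18 = 2.61 + 2.18 = 4.79.
Reliability = 4.79 / 5.18 = 0.9247.

0.9247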